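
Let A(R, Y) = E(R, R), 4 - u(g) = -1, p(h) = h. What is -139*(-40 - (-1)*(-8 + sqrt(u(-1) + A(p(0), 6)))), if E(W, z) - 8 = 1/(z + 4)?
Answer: 6672 - 139*sqrt(53)/2 ≈ 6166.0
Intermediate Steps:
u(g) = 5 (u(g) = 4 - 1*(-1) = 4 + 1 = 5)
E(W, z) = 8 + 1/(4 + z) (E(W, z) = 8 + 1/(z + 4) = 8 + 1/(4 + z))
A(R, Y) = (33 + 8*R)/(4 + R)
-139*(-40 - (-1)*(-8 + sqrt(u(-1) + A(p(0), 6)))) = -139*(-40 - (-1)*(-8 + sqrt(5 + (33 + 8*0)/(4 + 0)))) = -139*(-40 - (-1)*(-8 + sqrt(5 + (33 + 0)/4))) = -139*(-40 - (-1)*(-8 + sqrt(5 + (1/4)*33))) = -139*(-40 - (-1)*(-8 + sqrt(5 + 33/4))) = -139*(-40 - (-1)*(-8 + sqrt(53/4))) = -139*(-40 - (-1)*(-8 + sqrt(53)/2)) = -139*(-40 - (8 - sqrt(53)/2)) = -139*(-40 + (-8 + sqrt(53)/2)) = -139*(-48 + sqrt(53)/2) = 6672 - 139*sqrt(53)/2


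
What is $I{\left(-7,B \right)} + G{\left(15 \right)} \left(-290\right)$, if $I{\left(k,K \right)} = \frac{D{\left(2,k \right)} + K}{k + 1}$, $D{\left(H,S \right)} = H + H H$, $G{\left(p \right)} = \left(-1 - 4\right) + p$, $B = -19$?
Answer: $- \frac{17387}{6} \approx -2897.8$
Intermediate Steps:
$G{\left(p \right)} = -5 + p$
$D{\left(H,S \right)} = H + H^{2}$
$I{\left(k,K \right)} = \frac{6 + K}{1 + k}$ ($I{\left(k,K \right)} = \frac{2 \left(1 + 2\right) + K}{k + 1} = \frac{2 \cdot 3 + K}{1 + k} = \frac{6 + K}{1 + k}$)
$I{\left(-7,B \right)} + G{\left(15 \right)} \left(-290\right) = \frac{6 - 19}{1 - 7} + \left(-5 + 15\right) \left(-290\right) = \frac{1}{-6} \left(-13\right) + 10 \left(-290\right) = \left(- \frac{1}{6}\right) \left(-13\right) - 2900 = \frac{13}{6} - 2900 = - \frac{17387}{6}$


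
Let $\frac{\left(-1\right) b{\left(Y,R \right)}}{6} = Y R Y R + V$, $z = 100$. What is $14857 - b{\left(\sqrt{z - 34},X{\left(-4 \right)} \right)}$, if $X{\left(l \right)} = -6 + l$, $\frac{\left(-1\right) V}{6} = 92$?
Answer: $51145$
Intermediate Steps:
$V = -552$ ($V = \left(-6\right) 92 = -552$)
$b{\left(Y,R \right)} = 3312 - 6 R^{2} Y^{2}$ ($b{\left(Y,R \right)} = - 6 \left(Y R Y R - 552\right) = - 6 \left(R Y Y R - 552\right) = - 6 \left(R Y^{2} R - 552\right) = - 6 \left(R^{2} Y^{2} - 552\right) = - 6 \left(-552 + R^{2} Y^{2}\right) = 3312 - 6 R^{2} Y^{2}$)
$14857 - b{\left(\sqrt{z - 34},X{\left(-4 \right)} \right)} = 14857 - \left(3312 - 6 \left(-6 - 4\right)^{2} \left(\sqrt{100 - 34}\right)^{2}\right) = 14857 - \left(3312 - 6 \left(-10\right)^{2} \left(\sqrt{66}\right)^{2}\right) = 14857 - \left(3312 - 600 \cdot 66\right) = 14857 - \left(3312 - 39600\right) = 14857 - -36288 = 14857 + 36288 = 51145$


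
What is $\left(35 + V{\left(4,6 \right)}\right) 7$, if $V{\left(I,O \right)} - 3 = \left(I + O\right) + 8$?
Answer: $392$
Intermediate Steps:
$V{\left(I,O \right)} = 11 + I + O$ ($V{\left(I,O \right)} = 3 + \left(\left(I + O\right) + 8\right) = 3 + \left(8 + I + O\right) = 11 + I + O$)
$\left(35 + V{\left(4,6 \right)}\right) 7 = \left(35 + \left(11 + 4 + 6\right)\right) 7 = \left(35 + 21\right) 7 = 56 \cdot 7 = 392$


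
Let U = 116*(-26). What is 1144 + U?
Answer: -1872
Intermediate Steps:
U = -3016
1144 + U = 1144 - 3016 = -1872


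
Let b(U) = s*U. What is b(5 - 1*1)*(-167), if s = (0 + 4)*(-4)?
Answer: 10688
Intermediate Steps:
s = -16 (s = 4*(-4) = -16)
b(U) = -16*U
b(5 - 1*1)*(-167) = -16*(5 - 1*1)*(-167) = -16*(5 - 1)*(-167) = -16*4*(-167) = -64*(-167) = 10688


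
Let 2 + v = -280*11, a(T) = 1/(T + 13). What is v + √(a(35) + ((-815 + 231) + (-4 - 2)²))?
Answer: -3082 + I*√78909/12 ≈ -3082.0 + 23.409*I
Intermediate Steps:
a(T) = 1/(13 + T)
v = -3082 (v = -2 - 280*11 = -2 - 3080 = -3082)
v + √(a(35) + ((-815 + 231) + (-4 - 2)²)) = -3082 + √(1/(13 + 35) + ((-815 + 231) + (-4 - 2)²)) = -3082 + √(1/48 + (-584 + (-6)²)) = -3082 + √(1/48 + (-584 + 36)) = -3082 + √(1/48 - 548) = -3082 + √(-26303/48) = -3082 + I*√78909/12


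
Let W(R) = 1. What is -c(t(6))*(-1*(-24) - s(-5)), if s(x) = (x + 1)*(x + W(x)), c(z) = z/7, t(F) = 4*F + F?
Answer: -240/7 ≈ -34.286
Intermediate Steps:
t(F) = 5*F
c(z) = z/7 (c(z) = z*(⅐) = z/7)
s(x) = (1 + x)² (s(x) = (x + 1)*(x + 1) = (1 + x)*(1 + x) = (1 + x)²)
-c(t(6))*(-1*(-24) - s(-5)) = -(5*6)/7*(-1*(-24) - (1 + (-5)² + 2*(-5))) = -(⅐)*30*(24 - (1 + 25 - 10)) = -30*(24 - 1*16)/7 = -30*(24 - 16)/7 = -30*8/7 = -1*240/7 = -240/7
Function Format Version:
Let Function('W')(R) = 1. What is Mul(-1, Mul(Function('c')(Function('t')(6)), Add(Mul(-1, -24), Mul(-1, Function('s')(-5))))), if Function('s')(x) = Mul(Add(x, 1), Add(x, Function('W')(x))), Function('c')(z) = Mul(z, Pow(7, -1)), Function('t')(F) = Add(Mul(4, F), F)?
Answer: Rational(-240, 7) ≈ -34.286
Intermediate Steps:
Function('t')(F) = Mul(5, F)
Function('c')(z) = Mul(Rational(1, 7), z) (Function('c')(z) = Mul(z, Rational(1, 7)) = Mul(Rational(1, 7), z))
Function('s')(x) = Pow(Add(1, x), 2) (Function('s')(x) = Mul(Add(x, 1), Add(x, 1)) = Mul(Add(1, x), Add(1, x)) = Pow(Add(1, x), 2))
Mul(-1, Mul(Function('c')(Function('t')(6)), Add(Mul(-1, -24), Mul(-1, Function('s')(-5))))) = Mul(-1, Mul(Mul(Rational(1, 7), Mul(5, 6)), Add(Mul(-1, -24), Mul(-1, Add(1, Pow(-5, 2), Mul(2, -5)))))) = Mul(-1, Mul(Mul(Rational(1, 7), 30), Add(24, Mul(-1, Add(1, 25, -10))))) = Mul(-1, Mul(Rational(30, 7), Add(24, Mul(-1, 16)))) = Mul(-1, Mul(Rational(30, 7), Add(24, -16))) = Mul(-1, Mul(Rational(30, 7), 8)) = Mul(-1, Rational(240, 7)) = Rational(-240, 7)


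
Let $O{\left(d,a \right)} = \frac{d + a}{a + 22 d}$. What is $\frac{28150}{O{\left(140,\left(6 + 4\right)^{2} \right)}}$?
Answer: $\frac{745975}{2} \approx 3.7299 \cdot 10^{5}$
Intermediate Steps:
$O{\left(d,a \right)} = \frac{a + d}{a + 22 d}$
$\frac{28150}{O{\left(140,\left(6 + 4\right)^{2} \right)}} = \frac{28150}{\frac{1}{\left(6 + 4\right)^{2} + 22 \cdot 140} \left(\left(6 + 4\right)^{2} + 140\right)} = \frac{28150}{\frac{1}{10^{2} + 3080} \left(10^{2} + 140\right)} = \frac{28150}{\frac{1}{100 + 3080} \left(100 + 140\right)} = \frac{28150}{\frac{1}{3180} \cdot 240} = \frac{28150}{\frac{4}{53}} = 28150 \cdot \frac{53}{4} = \frac{745975}{2}$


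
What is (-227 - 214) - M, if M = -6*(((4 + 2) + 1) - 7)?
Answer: -441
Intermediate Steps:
M = 0 (M = -6*((6 + 1) - 7) = -6*(7 - 7) = -6*0 = 0)
(-227 - 214) - M = (-227 - 214) - 1*0 = -441 + 0 = -441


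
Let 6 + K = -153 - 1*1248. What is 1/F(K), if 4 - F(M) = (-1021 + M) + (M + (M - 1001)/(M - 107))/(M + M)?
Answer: 304314/739939663 ≈ 0.00041127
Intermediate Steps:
K = -1407 (K = -6 + (-153 - 1*1248) = -6 + (-153 - 1248) = -6 - 1401 = -1407)
F(M) = 1025 - M - (M + (-1001 + M)/(-107 + M))/(2*M) (F(M) = 4 - ((-1021 + M) + (M + (M - 1001)/(M - 107))/(M + M)) = 4 - ((-1021 + M) + (M + (-1001 + M)/(-107 + M))/((2*M))) = 4 - ((-1021 + M) + (M + (-1001 + M)/(-107 + M))*(1/(2*M))) = 4 - ((-1021 + M) + (M + (-1001 + M)/(-107 + M))/(2*M)) = 4 - (-1021 + M + (M + (-1001 + M)/(-107 + M))/(2*M)) = 4 + (1021 - M - (M + (-1001 + M)/(-107 + M))/(2*M)) = 1025 - M - (M + (-1001 + M)/(-107 + M))/(2*M))
1/F(K) = 1/((½)*(1001 - 219244*(-1407) - 2*(-1407)³ + 2263*(-1407)²)/(-1407*(-107 - 1407))) = 1/((½)*(-1/1407)*(1001 + 308476308 - 2*(-2785366143) + 2263*1979649)/(-1514)) = 1/((½)*(-1/1407)*(-1/1514)*(1001 + 308476308 + 5570732286 + 4479945687)) = 1/((½)*(-1/1407)*(-1/1514)*10359155282) = 1/(739939663/304314) = 304314/739939663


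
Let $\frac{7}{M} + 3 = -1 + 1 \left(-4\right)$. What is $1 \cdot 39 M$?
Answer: $- \frac{273}{8} \approx -34.125$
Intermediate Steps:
$M = - \frac{7}{8}$ ($M = \frac{7}{-3 + \left(-1 + 1 \left(-4\right)\right)} = \frac{7}{-3 - 5} = \frac{7}{-8} = 7 \left(- \frac{1}{8}\right) = - \frac{7}{8} \approx -0.875$)
$1 \cdot 39 M = 1 \cdot 39 \left(- \frac{7}{8}\right) = 39 \left(- \frac{7}{8}\right) = - \frac{273}{8}$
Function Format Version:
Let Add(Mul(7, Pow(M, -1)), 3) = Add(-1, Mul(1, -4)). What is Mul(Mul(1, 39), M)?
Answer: Rational(-273, 8) ≈ -34.125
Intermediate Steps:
M = Rational(-7, 8) (M = Mul(7, Pow(Add(-3, Add(-1, Mul(1, -4))), -1)) = Mul(7, Pow(Add(-3, Add(-1, -4)), -1)) = Mul(7, Pow(Add(-3, -5), -1)) = Mul(7, Pow(-8, -1)) = Mul(7, Rational(-1, 8)) = Rational(-7, 8) ≈ -0.87500)
Mul(Mul(1, 39), M) = Mul(Mul(1, 39), Rational(-7, 8)) = Mul(39, Rational(-7, 8)) = Rational(-273, 8)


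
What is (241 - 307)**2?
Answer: 4356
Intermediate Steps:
(241 - 307)**2 = (-66)**2 = 4356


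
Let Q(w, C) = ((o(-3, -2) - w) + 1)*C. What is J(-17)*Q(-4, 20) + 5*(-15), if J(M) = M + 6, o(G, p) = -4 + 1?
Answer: -515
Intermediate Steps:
o(G, p) = -3
J(M) = 6 + M
Q(w, C) = C*(-2 - w) (Q(w, C) = ((-3 - w) + 1)*C = (-2 - w)*C = C*(-2 - w))
J(-17)*Q(-4, 20) + 5*(-15) = (6 - 17)*(-1*20*(2 - 4)) + 5*(-15) = -(-11)*20*(-2) - 75 = -11*40 - 75 = -440 - 75 = -515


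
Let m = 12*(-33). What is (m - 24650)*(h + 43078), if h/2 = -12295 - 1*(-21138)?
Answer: -1521895144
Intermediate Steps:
m = -396
h = 17686 (h = 2*(-12295 - 1*(-21138)) = 2*(-12295 + 21138) = 2*8843 = 17686)
(m - 24650)*(h + 43078) = (-396 - 24650)*(17686 + 43078) = -25046*60764 = -1521895144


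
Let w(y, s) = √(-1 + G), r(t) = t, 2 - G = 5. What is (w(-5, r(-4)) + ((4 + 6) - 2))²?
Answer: 60 + 32*I ≈ 60.0 + 32.0*I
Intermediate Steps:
G = -3 (G = 2 - 1*5 = 2 - 5 = -3)
w(y, s) = 2*I (w(y, s) = √(-1 - 3) = √(-4) = 2*I)
(w(-5, r(-4)) + ((4 + 6) - 2))² = (2*I + ((4 + 6) - 2))² = (2*I + (10 - 2))² = (2*I + 8)² = (8 + 2*I)²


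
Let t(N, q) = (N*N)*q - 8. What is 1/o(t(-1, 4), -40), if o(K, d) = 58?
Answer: 1/58 ≈ 0.017241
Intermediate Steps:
t(N, q) = -8 + q*N² (t(N, q) = N²*q - 8 = q*N² - 8 = -8 + q*N²)
1/o(t(-1, 4), -40) = 1/58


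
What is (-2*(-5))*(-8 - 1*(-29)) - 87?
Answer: 123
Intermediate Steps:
(-2*(-5))*(-8 - 1*(-29)) - 87 = 10*(-8 + 29) - 87 = 10*21 - 87 = 210 - 87 = 123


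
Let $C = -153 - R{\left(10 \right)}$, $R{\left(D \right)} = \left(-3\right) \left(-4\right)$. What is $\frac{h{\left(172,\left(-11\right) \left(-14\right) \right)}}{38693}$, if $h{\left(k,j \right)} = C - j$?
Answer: $- \frac{319}{38693} \approx -0.0082444$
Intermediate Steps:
$R{\left(D \right)} = 12$
$C = -165$ ($C = -153 - 12 = -165$)
$h{\left(k,j \right)} = -165 - j$
$\frac{h{\left(172,\left(-11\right) \left(-14\right) \right)}}{38693} = \frac{-165 - \left(-11\right) \left(-14\right)}{38693} = \left(-165 - 154\right) \frac{1}{38693} = \left(-319\right) \frac{1}{38693} = - \frac{319}{38693}$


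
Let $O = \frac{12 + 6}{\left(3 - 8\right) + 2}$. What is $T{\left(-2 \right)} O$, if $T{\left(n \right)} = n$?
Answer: $12$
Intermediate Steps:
$O = -6$ ($O = \frac{18}{\left(3 - 8\right) + 2} = \frac{18}{-5 + 2} = \frac{18}{-3} = 18 \left(- \frac{1}{3}\right) = -6$)
$T{\left(-2 \right)} O = \left(-2\right) \left(-6\right) = 12$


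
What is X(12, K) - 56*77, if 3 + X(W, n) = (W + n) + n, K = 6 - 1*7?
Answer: -4305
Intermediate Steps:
K = -1 (K = 6 - 7 = -1)
X(W, n) = -3 + W + 2*n (X(W, n) = -3 + ((W + n) + n) = -3 + (W + 2*n) = -3 + W + 2*n)
X(12, K) - 56*77 = (-3 + 12 + 2*(-1)) - 56*77 = (-3 + 12 - 2) - 4312 = 7 - 4312 = -4305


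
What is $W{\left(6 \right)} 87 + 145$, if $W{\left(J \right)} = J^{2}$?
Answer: $3277$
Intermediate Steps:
$W{\left(6 \right)} 87 + 145 = 6^{2} \cdot 87 + 145 = 36 \cdot 87 + 145 = 3132 + 145 = 3277$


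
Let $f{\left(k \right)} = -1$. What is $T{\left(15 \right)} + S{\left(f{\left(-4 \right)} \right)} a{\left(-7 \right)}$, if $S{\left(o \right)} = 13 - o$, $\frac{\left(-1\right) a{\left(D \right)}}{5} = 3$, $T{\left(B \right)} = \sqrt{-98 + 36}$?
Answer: $-210 + i \sqrt{62} \approx -210.0 + 7.874 i$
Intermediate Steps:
$T{\left(B \right)} = i \sqrt{62}$ ($T{\left(B \right)} = \sqrt{-62} = i \sqrt{62}$)
$a{\left(D \right)} = -15$ ($a{\left(D \right)} = \left(-5\right) 3 = -15$)
$T{\left(15 \right)} + S{\left(f{\left(-4 \right)} \right)} a{\left(-7 \right)} = i \sqrt{62} + \left(13 - -1\right) \left(-15\right) = i \sqrt{62} + \left(13 + 1\right) \left(-15\right) = i \sqrt{62} + 14 \left(-15\right) = i \sqrt{62} - 210 = -210 + i \sqrt{62}$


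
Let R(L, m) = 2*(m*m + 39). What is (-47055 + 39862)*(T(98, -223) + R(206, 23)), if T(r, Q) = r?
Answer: -8876162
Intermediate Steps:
R(L, m) = 78 + 2*m² (R(L, m) = 2*(m² + 39) = 2*(39 + m²) = 78 + 2*m²)
(-47055 + 39862)*(T(98, -223) + R(206, 23)) = (-47055 + 39862)*(98 + (78 + 2*23²)) = -7193*(98 + (78 + 2*529)) = -7193*(98 + (78 + 1058)) = -7193*(98 + 1136) = -7193*1234 = -8876162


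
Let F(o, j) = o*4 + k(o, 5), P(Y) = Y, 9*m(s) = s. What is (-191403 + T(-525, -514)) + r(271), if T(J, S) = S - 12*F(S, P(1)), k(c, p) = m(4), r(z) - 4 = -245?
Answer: -502474/3 ≈ -1.6749e+5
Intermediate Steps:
m(s) = s/9
r(z) = -241 (r(z) = 4 - 245 = -241)
k(c, p) = 4/9 (k(c, p) = (⅑)*4 = 4/9)
F(o, j) = 4/9 + 4*o (F(o, j) = o*4 + 4/9 = 4*o + 4/9 = 4/9 + 4*o)
T(J, S) = -16/3 - 47*S (T(J, S) = S - 12*(4/9 + 4*S) = S + (-16/3 - 48*S) = -16/3 - 47*S)
(-191403 + T(-525, -514)) + r(271) = (-191403 + (-16/3 - 47*(-514))) - 241 = (-191403 + (-16/3 + 24158)) - 241 = (-191403 + 72458/3) - 241 = -501751/3 - 241 = -502474/3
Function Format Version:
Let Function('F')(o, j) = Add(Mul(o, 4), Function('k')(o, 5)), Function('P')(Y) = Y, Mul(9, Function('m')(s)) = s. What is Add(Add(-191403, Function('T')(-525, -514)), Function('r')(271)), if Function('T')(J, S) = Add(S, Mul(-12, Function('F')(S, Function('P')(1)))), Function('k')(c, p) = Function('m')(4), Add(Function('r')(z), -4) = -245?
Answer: Rational(-502474, 3) ≈ -1.6749e+5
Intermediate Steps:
Function('m')(s) = Mul(Rational(1, 9), s)
Function('r')(z) = -241 (Function('r')(z) = Add(4, -245) = -241)
Function('k')(c, p) = Rational(4, 9) (Function('k')(c, p) = Mul(Rational(1, 9), 4) = Rational(4, 9))
Function('F')(o, j) = Add(Rational(4, 9), Mul(4, o)) (Function('F')(o, j) = Add(Mul(o, 4), Rational(4, 9)) = Add(Mul(4, o), Rational(4, 9)) = Add(Rational(4, 9), Mul(4, o)))
Function('T')(J, S) = Add(Rational(-16, 3), Mul(-47, S)) (Function('T')(J, S) = Add(S, Mul(-12, Add(Rational(4, 9), Mul(4, S)))) = Add(S, Add(Rational(-16, 3), Mul(-48, S))) = Add(Rational(-16, 3), Mul(-47, S)))
Add(Add(-191403, Function('T')(-525, -514)), Function('r')(271)) = Add(Add(-191403, Add(Rational(-16, 3), Mul(-47, -514))), -241) = Add(Add(-191403, Add(Rational(-16, 3), 24158)), -241) = Add(Add(-191403, Rational(72458, 3)), -241) = Add(Rational(-501751, 3), -241) = Rational(-502474, 3)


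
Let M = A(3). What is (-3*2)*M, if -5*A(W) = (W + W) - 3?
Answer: 18/5 ≈ 3.6000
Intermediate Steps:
A(W) = ⅗ - 2*W/5 (A(W) = -((W + W) - 3)/5 = -(2*W - 3)/5 = -(-3 + 2*W)/5 = ⅗ - 2*W/5)
M = -⅗ (M = ⅗ - ⅖*3 = ⅗ - 6/5 = -⅗ ≈ -0.60000)
(-3*2)*M = -3*2*(-⅗) = -6*(-⅗) = 18/5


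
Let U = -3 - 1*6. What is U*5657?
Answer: -50913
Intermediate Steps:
U = -9 (U = -3 - 6 = -9)
U*5657 = -9*5657 = -50913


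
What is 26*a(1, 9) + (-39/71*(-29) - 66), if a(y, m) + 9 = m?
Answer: -3555/71 ≈ -50.070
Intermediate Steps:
a(y, m) = -9 + m
26*a(1, 9) + (-39/71*(-29) - 66) = 26*(-9 + 9) + (-39/71*(-29) - 66) = 26*0 + (-39*1/71*(-29) - 66) = 0 + (-39/71*(-29) - 66) = 0 + (1131/71 - 66) = 0 - 3555/71 = -3555/71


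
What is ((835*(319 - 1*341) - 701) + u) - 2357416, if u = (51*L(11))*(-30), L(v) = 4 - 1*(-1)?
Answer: -2384137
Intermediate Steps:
L(v) = 5 (L(v) = 4 + 1 = 5)
u = -7650 (u = (51*5)*(-30) = 255*(-30) = -7650)
((835*(319 - 1*341) - 701) + u) - 2357416 = ((835*(319 - 1*341) - 701) - 7650) - 2357416 = ((835*(319 - 341) - 701) - 7650) - 2357416 = ((835*(-22) - 701) - 7650) - 2357416 = ((-18370 - 701) - 7650) - 2357416 = (-19071 - 7650) - 2357416 = -26721 - 2357416 = -2384137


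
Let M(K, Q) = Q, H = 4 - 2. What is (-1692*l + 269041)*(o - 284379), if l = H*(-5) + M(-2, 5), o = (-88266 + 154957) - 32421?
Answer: -69405497609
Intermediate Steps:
H = 2
o = 34270 (o = 66691 - 32421 = 34270)
l = -5 (l = 2*(-5) + 5 = -10 + 5 = -5)
(-1692*l + 269041)*(o - 284379) = (-1692*(-5) + 269041)*(34270 - 284379) = (8460 + 269041)*(-250109) = 277501*(-250109) = -69405497609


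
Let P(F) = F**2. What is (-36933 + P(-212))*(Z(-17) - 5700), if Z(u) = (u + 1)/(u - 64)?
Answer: -3698550524/81 ≈ -4.5661e+7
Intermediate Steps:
Z(u) = (1 + u)/(-64 + u)
(-36933 + P(-212))*(Z(-17) - 5700) = (-36933 + (-212)**2)*((1 - 17)/(-64 - 17) - 5700) = (-36933 + 44944)*(-16/(-81) - 5700) = 8011*(-1/81*(-16) - 5700) = 8011*(16/81 - 5700) = 8011*(-461684/81) = -3698550524/81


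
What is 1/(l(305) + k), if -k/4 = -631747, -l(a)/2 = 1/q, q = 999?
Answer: 999/2524461010 ≈ 3.9573e-7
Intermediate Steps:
l(a) = -2/999
k = 2526988 (k = -4*(-631747) = 2526988)
1/(l(305) + k) = 1/(-2/999 + 2526988) = 1/(2524461010/999) = 999/2524461010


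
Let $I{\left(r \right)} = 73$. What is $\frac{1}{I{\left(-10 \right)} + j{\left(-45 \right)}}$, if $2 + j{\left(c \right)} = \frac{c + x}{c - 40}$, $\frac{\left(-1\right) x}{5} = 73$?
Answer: $\frac{17}{1289} \approx 0.013189$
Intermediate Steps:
$x = -365$ ($x = \left(-5\right) 73 = -365$)
$j{\left(c \right)} = -2 + \frac{-365 + c}{-40 + c}$ ($j{\left(c \right)} = -2 + \frac{c - 365}{c - 40} = -2 + \frac{-365 + c}{-40 + c}$)
$\frac{1}{I{\left(-10 \right)} + j{\left(-45 \right)}} = \frac{1}{73 + \frac{-285 - -45}{-40 - 45}} = \frac{1}{73 + \frac{-285 + 45}{-85}} = \frac{1}{73 - - \frac{48}{17}} = \frac{1}{73 + \frac{48}{17}} = \frac{1}{\frac{1289}{17}} = \frac{17}{1289}$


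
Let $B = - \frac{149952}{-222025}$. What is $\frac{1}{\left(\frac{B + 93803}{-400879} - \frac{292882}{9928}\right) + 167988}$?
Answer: $\frac{441821614115900}{74207591923428172197} \approx 5.9539 \cdot 10^{-6}$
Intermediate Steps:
$B = \frac{149952}{222025}$ ($B = \left(-149952\right) \left(- \frac{1}{222025}\right) = \frac{149952}{222025} \approx 0.67538$)
$\frac{1}{\left(\frac{B + 93803}{-400879} - \frac{292882}{9928}\right) + 167988} = \frac{1}{\left(\frac{\frac{149952}{222025} + 93803}{-400879} - \frac{292882}{9928}\right) + 167988} = \frac{1}{\left(\frac{20826761027}{222025} \left(- \frac{1}{400879}\right) - \frac{146441}{4964}\right) + 167988} = \frac{1}{\left(- \frac{20826761027}{89005159975} - \frac{146441}{4964}\right) + 167988} = \frac{1}{- \frac{13137388673637003}{441821614115900} + 167988} = \frac{1}{\frac{74207591923428172197}{441821614115900}} = \frac{441821614115900}{74207591923428172197}$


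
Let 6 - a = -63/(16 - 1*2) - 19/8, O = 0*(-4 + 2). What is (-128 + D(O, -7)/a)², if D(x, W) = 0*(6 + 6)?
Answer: 16384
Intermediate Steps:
O = 0 (O = 0*(-2) = 0)
D(x, W) = 0 (D(x, W) = 0*12 = 0)
a = 103/8 (a = 6 - (-63/(16 - 1*2) - 19/8) = 6 - (-63/(16 - 2) - 19*⅛) = 6 - (-63/14 - 19/8) = 6 - (-63*1/14 - 19/8) = 6 - (-9/2 - 19/8) = 6 - 1*(-55/8) = 6 + 55/8 = 103/8 ≈ 12.875)
(-128 + D(O, -7)/a)² = (-128 + 0/(103/8))² = (-128 + 0*(8/103))² = (-128 + 0)² = (-128)² = 16384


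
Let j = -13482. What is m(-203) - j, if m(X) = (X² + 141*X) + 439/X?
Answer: 5291365/203 ≈ 26066.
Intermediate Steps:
m(X) = X² + 141*X + 439/X
m(-203) - j = (439 + (-203)²*(141 - 203))/(-203) - 1*(-13482) = -(439 + 41209*(-62))/203 + 13482 = -(439 - 2554958)/203 + 13482 = -1/203*(-2554519) + 13482 = 2554519/203 + 13482 = 5291365/203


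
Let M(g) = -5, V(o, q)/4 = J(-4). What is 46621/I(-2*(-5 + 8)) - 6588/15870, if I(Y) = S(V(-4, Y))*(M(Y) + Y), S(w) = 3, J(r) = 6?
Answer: -123348779/87285 ≈ -1413.2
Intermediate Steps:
V(o, q) = 24 (V(o, q) = 4*6 = 24)
I(Y) = -15 + 3*Y (I(Y) = 3*(-5 + Y) = -15 + 3*Y)
46621/I(-2*(-5 + 8)) - 6588/15870 = 46621/(-15 + 3*(-2*(-5 + 8))) - 6588/15870 = 46621/(-15 + 3*(-2*3)) - 6588*1/15870 = 46621/(-15 + 3*(-6)) - 1098/2645 = 46621/(-15 - 18) - 1098/2645 = 46621/(-33) - 1098/2645 = 46621*(-1/33) - 1098/2645 = -46621/33 - 1098/2645 = -123348779/87285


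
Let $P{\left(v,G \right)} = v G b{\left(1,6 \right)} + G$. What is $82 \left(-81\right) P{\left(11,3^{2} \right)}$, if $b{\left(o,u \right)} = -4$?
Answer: $2570454$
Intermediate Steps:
$P{\left(v,G \right)} = G - 4 G v$ ($P{\left(v,G \right)} = v G \left(-4\right) + G = G v \left(-4\right) + G = - 4 G v + G = G - 4 G v$)
$82 \left(-81\right) P{\left(11,3^{2} \right)} = 82 \left(-81\right) 3^{2} \left(1 - 44\right) = - 6642 \cdot 9 \left(1 - 44\right) = - 6642 \cdot 9 \left(-43\right) = \left(-6642\right) \left(-387\right) = 2570454$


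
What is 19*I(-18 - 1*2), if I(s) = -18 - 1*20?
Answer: -722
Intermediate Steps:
I(s) = -38 (I(s) = -18 - 20 = -38)
19*I(-18 - 1*2) = 19*(-38) = -722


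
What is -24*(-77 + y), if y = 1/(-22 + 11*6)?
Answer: 20322/11 ≈ 1847.5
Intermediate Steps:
y = 1/44 (y = 1/(-22 + 66) = 1/44 ≈ 0.022727)
-24*(-77 + y) = -24*(-77 + 1/44) = -24*(-3387/44) = 20322/11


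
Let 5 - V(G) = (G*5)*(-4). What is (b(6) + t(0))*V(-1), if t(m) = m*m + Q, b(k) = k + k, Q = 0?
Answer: -180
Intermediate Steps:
b(k) = 2*k
V(G) = 5 + 20*G (V(G) = 5 - G*5*(-4) = 5 - 5*G*(-4) = 5 - (-20)*G = 5 + 20*G)
t(m) = m² (t(m) = m*m + 0 = m² + 0 = m²)
(b(6) + t(0))*V(-1) = (2*6 + 0²)*(5 + 20*(-1)) = (12 + 0)*(5 - 20) = 12*(-15) = -180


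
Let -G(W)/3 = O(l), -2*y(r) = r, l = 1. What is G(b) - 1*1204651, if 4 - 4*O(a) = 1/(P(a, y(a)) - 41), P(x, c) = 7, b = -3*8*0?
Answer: -163832947/136 ≈ -1.2047e+6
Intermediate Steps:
y(r) = -r/2
b = 0 (b = -24*0 = 0)
O(a) = 137/136 (O(a) = 1 - 1/(4*(7 - 41)) = 1 - 1/4/(-34) = 1 - 1/4*(-1/34) = 1 + 1/136 = 137/136)
G(W) = -411/136 (G(W) = -3*137/136 = -411/136)
G(b) - 1*1204651 = -411/136 - 1*1204651 = -411/136 - 1204651 = -163832947/136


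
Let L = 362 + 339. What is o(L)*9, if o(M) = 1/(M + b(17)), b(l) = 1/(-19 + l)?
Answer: 6/467 ≈ 0.012848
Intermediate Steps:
L = 701
o(M) = 1/(-½ + M) (o(M) = 1/(M + 1/(-19 + 17)) = 1/(M + 1/(-2)) = 1/(M - ½) = 1/(-½ + M))
o(L)*9 = (2/(-1 + 2*701))*9 = (2/(-1 + 1402))*9 = (2/1401)*9 = 6/467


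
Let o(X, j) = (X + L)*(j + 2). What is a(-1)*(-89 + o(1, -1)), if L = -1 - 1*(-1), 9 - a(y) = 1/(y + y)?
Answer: -836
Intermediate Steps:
a(y) = 9 - 1/(2*y) (a(y) = 9 - 1/(y + y) = 9 - 1/(2*y))
L = 0 (L = -1 + 1 = 0)
o(X, j) = X*(2 + j) (o(X, j) = (X + 0)*(j + 2) = X*(2 + j))
a(-1)*(-89 + o(1, -1)) = (9 - 1/2/(-1))*(-89 + 1*(2 - 1)) = (9 - 1/2*(-1))*(-89 + 1*1) = (9 + 1/2)*(-89 + 1) = (19/2)*(-88) = -836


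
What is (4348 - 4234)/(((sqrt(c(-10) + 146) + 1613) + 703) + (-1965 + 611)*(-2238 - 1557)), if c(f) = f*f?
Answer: 97674174/4404544906045 - 19*sqrt(246)/4404544906045 ≈ 2.2176e-5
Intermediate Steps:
c(f) = f**2
(4348 - 4234)/(((sqrt(c(-10) + 146) + 1613) + 703) + (-1965 + 611)*(-2238 - 1557)) = (4348 - 4234)/(((sqrt((-10)**2 + 146) + 1613) + 703) + (-1965 + 611)*(-2238 - 1557)) = 114/(((sqrt(100 + 146) + 1613) + 703) - 1354*(-3795)) = 114/(((sqrt(246) + 1613) + 703) + 5138430) = 114/(((1613 + sqrt(246)) + 703) + 5138430) = 114/((2316 + sqrt(246)) + 5138430) = 114/(5140746 + sqrt(246))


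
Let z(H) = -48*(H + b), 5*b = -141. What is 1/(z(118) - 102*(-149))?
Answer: 5/54438 ≈ 9.1848e-5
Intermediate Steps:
b = -141/5 (b = (⅕)*(-141) = -141/5 ≈ -28.200)
z(H) = 6768/5 - 48*H (z(H) = -48*(H - 141/5) = -48*(-141/5 + H) = 6768/5 - 48*H)
1/(z(118) - 102*(-149)) = 1/((6768/5 - 48*118) - 102*(-149)) = 1/((6768/5 - 5664) + 15198) = 1/(-21552/5 + 15198) = 1/(54438/5) = 5/54438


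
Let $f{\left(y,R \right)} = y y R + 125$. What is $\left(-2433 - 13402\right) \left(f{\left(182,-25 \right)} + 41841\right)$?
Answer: $12448431890$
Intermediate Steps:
$f{\left(y,R \right)} = 125 + R y^{2}$ ($f{\left(y,R \right)} = y^{2} R + 125 = R y^{2} + 125 = 125 + R y^{2}$)
$\left(-2433 - 13402\right) \left(f{\left(182,-25 \right)} + 41841\right) = \left(-2433 - 13402\right) \left(\left(125 - 25 \cdot 182^{2}\right) + 41841\right) = - 15835 \left(\left(125 - 828100\right) + 41841\right) = - 15835 \left(-827975 + 41841\right) = \left(-15835\right) \left(-786134\right) = 12448431890$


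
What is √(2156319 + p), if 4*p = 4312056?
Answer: √3234333 ≈ 1798.4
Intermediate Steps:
p = 1078014 (p = (¼)*4312056 = 1078014)
√(2156319 + p) = √(2156319 + 1078014) = √3234333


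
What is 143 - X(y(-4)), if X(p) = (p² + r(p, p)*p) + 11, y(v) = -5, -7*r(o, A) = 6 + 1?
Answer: 102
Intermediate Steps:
r(o, A) = -1 (r(o, A) = -(6 + 1)/7 = -⅐*7 = -1)
X(p) = 11 + p² - p (X(p) = (p² - p) + 11 = 11 + p² - p)
143 - X(y(-4)) = 143 - (11 + (-5)² - 1*(-5)) = 143 - (11 + 25 + 5) = 143 - 1*41 = 143 - 41 = 102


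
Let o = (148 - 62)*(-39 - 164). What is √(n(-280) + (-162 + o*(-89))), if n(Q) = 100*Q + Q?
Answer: 6*√42370 ≈ 1235.0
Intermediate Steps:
n(Q) = 101*Q
o = -17458 (o = 86*(-203) = -17458)
√(n(-280) + (-162 + o*(-89))) = √(101*(-280) + (-162 - 17458*(-89))) = √(-28280 + (-162 + 1553762)) = √(-28280 + 1553600) = √1525320 = 6*√42370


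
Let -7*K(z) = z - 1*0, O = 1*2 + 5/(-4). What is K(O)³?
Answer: -27/21952 ≈ -0.0012300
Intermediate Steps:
O = ¾ (O = 2 + 5*(-¼) = 2 - 5/4 = ¾ ≈ 0.75000)
K(z) = -z/7 (K(z) = -(z - 1*0)/7 = -(z + 0)/7 = -z/7)
K(O)³ = (-⅐*¾)³ = (-3/28)³ = -27/21952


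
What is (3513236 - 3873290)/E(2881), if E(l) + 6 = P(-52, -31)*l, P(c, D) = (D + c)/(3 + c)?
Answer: -17642646/238829 ≈ -73.871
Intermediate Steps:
P(c, D) = (D + c)/(3 + c)
E(l) = -6 + 83*l/49 (E(l) = -6 + ((-31 - 52)/(3 - 52))*l = -6 + (-83/(-49))*l = -6 + (-1/49*(-83))*l = -6 + 83*l/49)
(3513236 - 3873290)/E(2881) = (3513236 - 3873290)/(-6 + (83/49)*2881) = -360054/(-6 + 239123/49) = -360054/238829/49 = -360054*49/238829 = -17642646/238829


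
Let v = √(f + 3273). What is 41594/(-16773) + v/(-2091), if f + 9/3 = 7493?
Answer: -41594/16773 - √10763/2091 ≈ -2.5294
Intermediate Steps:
f = 7490 (f = -3 + 7493 = 7490)
v = √10763 (v = √(7490 + 3273) = √10763 ≈ 103.74)
41594/(-16773) + v/(-2091) = 41594/(-16773) + √10763/(-2091) = 41594*(-1/16773) + √10763*(-1/2091) = -41594/16773 - √10763/2091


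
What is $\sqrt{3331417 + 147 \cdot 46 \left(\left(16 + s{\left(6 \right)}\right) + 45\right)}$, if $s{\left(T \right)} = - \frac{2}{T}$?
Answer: $\sqrt{3741645} \approx 1934.3$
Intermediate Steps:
$\sqrt{3331417 + 147 \cdot 46 \left(\left(16 + s{\left(6 \right)}\right) + 45\right)} = \sqrt{3331417 + 147 \cdot 46 \left(\left(16 - \frac{2}{6}\right) + 45\right)} = \sqrt{3331417 + 6762 \left(\left(16 - \frac{1}{3}\right) + 45\right)} = \sqrt{3331417 + 6762 \left(\frac{47}{3} + 45\right)} = \sqrt{3331417 + 6762 \cdot \frac{182}{3}} = \sqrt{3331417 + 410228} = \sqrt{3741645}$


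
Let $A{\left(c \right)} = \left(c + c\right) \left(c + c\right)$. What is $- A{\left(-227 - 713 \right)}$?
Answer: $-3534400$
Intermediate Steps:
$A{\left(c \right)} = 4 c^{2}$ ($A{\left(c \right)} = 2 c 2 c = 4 c^{2}$)
$- A{\left(-227 - 713 \right)} = - 4 \left(-227 - 713\right)^{2} = - 4 \left(-940\right)^{2} = - 4 \cdot 883600 = \left(-1\right) 3534400 = -3534400$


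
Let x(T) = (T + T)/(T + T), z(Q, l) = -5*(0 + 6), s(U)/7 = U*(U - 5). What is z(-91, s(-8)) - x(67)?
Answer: -31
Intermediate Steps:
s(U) = 7*U*(-5 + U) (s(U) = 7*(U*(U - 5)) = 7*(U*(-5 + U)) = 7*U*(-5 + U))
z(Q, l) = -30 (z(Q, l) = -5*6 = -30)
x(T) = 1 (x(T) = (2*T)/((2*T)) = (2*T)*(1/(2*T)) = 1)
z(-91, s(-8)) - x(67) = -30 - 1*1 = -30 - 1 = -31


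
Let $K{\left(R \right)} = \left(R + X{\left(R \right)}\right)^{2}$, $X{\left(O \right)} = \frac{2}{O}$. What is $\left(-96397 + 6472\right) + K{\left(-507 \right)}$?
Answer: $\frac{42960085276}{257049} \approx 1.6713 \cdot 10^{5}$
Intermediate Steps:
$K{\left(R \right)} = \left(R + \frac{2}{R}\right)^{2}$
$\left(-96397 + 6472\right) + K{\left(-507 \right)} = \left(-96397 + 6472\right) + \frac{\left(2 + \left(-507\right)^{2}\right)^{2}}{257049} = -89925 + \frac{\left(2 + 257049\right)^{2}}{257049} = -89925 + \frac{257051^{2}}{257049} = -89925 + \frac{1}{257049} \cdot 66075216601 = -89925 + \frac{66075216601}{257049} = \frac{42960085276}{257049}$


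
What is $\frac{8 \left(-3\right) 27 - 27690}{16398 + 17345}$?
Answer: $- \frac{28338}{33743} \approx -0.83982$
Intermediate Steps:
$\frac{8 \left(-3\right) 27 - 27690}{16398 + 17345} = \frac{\left(-24\right) 27 - 27690}{33743} = \left(-648 - 27690\right) \frac{1}{33743} = \left(-28338\right) \frac{1}{33743} = - \frac{28338}{33743}$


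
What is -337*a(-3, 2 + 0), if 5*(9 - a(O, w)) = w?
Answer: -14491/5 ≈ -2898.2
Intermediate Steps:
a(O, w) = 9 - w/5
-337*a(-3, 2 + 0) = -337*(9 - (2 + 0)/5) = -337*(9 - ⅕*2) = -337*(9 - ⅖) = -337*43/5 = -14491/5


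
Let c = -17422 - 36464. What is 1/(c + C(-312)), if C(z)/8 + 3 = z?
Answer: -1/56406 ≈ -1.7729e-5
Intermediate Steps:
c = -53886
C(z) = -24 + 8*z
1/(c + C(-312)) = 1/(-53886 + (-24 + 8*(-312))) = 1/(-53886 + (-24 - 2496)) = 1/(-53886 - 2520) = 1/(-56406) = -1/56406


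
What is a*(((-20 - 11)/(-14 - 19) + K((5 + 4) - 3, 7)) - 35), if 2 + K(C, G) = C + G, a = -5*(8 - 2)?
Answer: 7610/11 ≈ 691.82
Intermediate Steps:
a = -30 (a = -5*6 = -30)
K(C, G) = -2 + C + G (K(C, G) = -2 + (C + G) = -2 + C + G)
a*(((-20 - 11)/(-14 - 19) + K((5 + 4) - 3, 7)) - 35) = -30*(((-20 - 11)/(-14 - 19) + (-2 + ((5 + 4) - 3) + 7)) - 35) = -30*((-31/(-33) + (-2 + (9 - 3) + 7)) - 35) = -30*((-31*(-1/33) + (-2 + 6 + 7)) - 35) = -30*((31/33 + 11) - 35) = -30*(394/33 - 35) = -30*(-761/33) = 7610/11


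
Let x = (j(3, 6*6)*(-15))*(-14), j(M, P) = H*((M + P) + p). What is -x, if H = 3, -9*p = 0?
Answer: -24570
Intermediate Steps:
p = 0 (p = -⅑*0 = 0)
j(M, P) = 3*M + 3*P (j(M, P) = 3*((M + P) + 0) = 3*(M + P) = 3*M + 3*P)
x = 24570 (x = ((3*3 + 3*(6*6))*(-15))*(-14) = ((9 + 3*36)*(-15))*(-14) = ((9 + 108)*(-15))*(-14) = (117*(-15))*(-14) = -1755*(-14) = 24570)
-x = -1*24570 = -24570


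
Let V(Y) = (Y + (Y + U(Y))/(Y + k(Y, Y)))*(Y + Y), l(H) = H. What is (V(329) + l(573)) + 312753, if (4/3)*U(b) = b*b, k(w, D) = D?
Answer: 2445271/4 ≈ 6.1132e+5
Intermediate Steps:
U(b) = 3*b²/4 (U(b) = 3*(b*b)/4 = 3*b²/4)
V(Y) = 2*Y*(Y + (Y + 3*Y²/4)/(2*Y)) (V(Y) = (Y + (Y + 3*Y²/4)/(Y + Y))*(Y + Y) = (Y + (Y + 3*Y²/4)/((2*Y)))*(2*Y) = (Y + (Y + 3*Y²/4)*(1/(2*Y)))*(2*Y) = (Y + (Y + 3*Y²/4)/(2*Y))*(2*Y) = 2*Y*(Y + (Y + 3*Y²/4)/(2*Y)))
(V(329) + l(573)) + 312753 = ((¼)*329*(4 + 11*329) + 573) + 312753 = ((¼)*329*(4 + 3619) + 573) + 312753 = ((¼)*329*3623 + 573) + 312753 = (1191967/4 + 573) + 312753 = 1194259/4 + 312753 = 2445271/4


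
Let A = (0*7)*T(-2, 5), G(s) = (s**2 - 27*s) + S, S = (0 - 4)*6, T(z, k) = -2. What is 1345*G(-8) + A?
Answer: 344320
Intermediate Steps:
S = -24 (S = -4*6 = -24)
G(s) = -24 + s**2 - 27*s (G(s) = (s**2 - 27*s) - 24 = -24 + s**2 - 27*s)
A = 0 (A = (0*7)*(-2) = 0*(-2) = 0)
1345*G(-8) + A = 1345*(-24 + (-8)**2 - 27*(-8)) + 0 = 1345*(-24 + 64 + 216) + 0 = 1345*256 + 0 = 344320 + 0 = 344320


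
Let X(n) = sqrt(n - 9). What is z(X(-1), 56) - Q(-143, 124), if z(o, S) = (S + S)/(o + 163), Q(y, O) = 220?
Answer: 4*(-55*sqrt(10) + 8937*I)/(sqrt(10) - 163*I) ≈ -219.31 - 0.013325*I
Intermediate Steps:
X(n) = sqrt(-9 + n)
z(o, S) = 2*S/(163 + o) (z(o, S) = (2*S)/(163 + o) = 2*S/(163 + o))
z(X(-1), 56) - Q(-143, 124) = 2*56/(163 + sqrt(-9 - 1)) - 1*220 = 2*56/(163 + sqrt(-10)) - 220 = 2*56/(163 + I*sqrt(10)) - 220 = 112/(163 + I*sqrt(10)) - 220 = -220 + 112/(163 + I*sqrt(10))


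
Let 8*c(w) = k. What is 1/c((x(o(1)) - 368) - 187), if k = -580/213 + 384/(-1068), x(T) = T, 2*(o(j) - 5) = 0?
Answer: -37914/14609 ≈ -2.5952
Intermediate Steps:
o(j) = 5 (o(j) = 5 + (½)*0 = 5 + 0 = 5)
k = -58436/18957 (k = -580*1/213 + 384*(-1/1068) = -580/213 - 32/89 = -58436/18957 ≈ -3.0826)
c(w) = -14609/37914 (c(w) = (⅛)*(-58436/18957) = -14609/37914)
1/c((x(o(1)) - 368) - 187) = 1/(-14609/37914) = -37914/14609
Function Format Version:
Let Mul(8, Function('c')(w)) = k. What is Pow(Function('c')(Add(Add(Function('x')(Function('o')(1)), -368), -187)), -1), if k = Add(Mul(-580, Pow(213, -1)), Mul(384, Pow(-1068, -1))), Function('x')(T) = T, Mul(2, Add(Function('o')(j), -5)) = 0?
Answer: Rational(-37914, 14609) ≈ -2.5952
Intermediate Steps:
Function('o')(j) = 5 (Function('o')(j) = Add(5, Mul(Rational(1, 2), 0)) = Add(5, 0) = 5)
k = Rational(-58436, 18957) (k = Add(Mul(-580, Rational(1, 213)), Mul(384, Rational(-1, 1068))) = Add(Rational(-580, 213), Rational(-32, 89)) = Rational(-58436, 18957) ≈ -3.0826)
Function('c')(w) = Rational(-14609, 37914) (Function('c')(w) = Mul(Rational(1, 8), Rational(-58436, 18957)) = Rational(-14609, 37914))
Pow(Function('c')(Add(Add(Function('x')(Function('o')(1)), -368), -187)), -1) = Pow(Rational(-14609, 37914), -1) = Rational(-37914, 14609)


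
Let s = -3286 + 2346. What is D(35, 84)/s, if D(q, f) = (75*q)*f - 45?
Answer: -44091/188 ≈ -234.53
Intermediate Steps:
D(q, f) = -45 + 75*f*q (D(q, f) = 75*f*q - 45 = -45 + 75*f*q)
s = -940
D(35, 84)/s = (-45 + 75*84*35)/(-940) = (-45 + 220500)*(-1/940) = 220455*(-1/940) = -44091/188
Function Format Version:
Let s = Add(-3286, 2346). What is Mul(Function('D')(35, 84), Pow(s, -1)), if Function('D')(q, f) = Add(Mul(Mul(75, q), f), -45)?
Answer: Rational(-44091, 188) ≈ -234.53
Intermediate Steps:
Function('D')(q, f) = Add(-45, Mul(75, f, q)) (Function('D')(q, f) = Add(Mul(75, f, q), -45) = Add(-45, Mul(75, f, q)))
s = -940
Mul(Function('D')(35, 84), Pow(s, -1)) = Mul(Add(-45, Mul(75, 84, 35)), Pow(-940, -1)) = Mul(Add(-45, 220500), Rational(-1, 940)) = Mul(220455, Rational(-1, 940)) = Rational(-44091, 188)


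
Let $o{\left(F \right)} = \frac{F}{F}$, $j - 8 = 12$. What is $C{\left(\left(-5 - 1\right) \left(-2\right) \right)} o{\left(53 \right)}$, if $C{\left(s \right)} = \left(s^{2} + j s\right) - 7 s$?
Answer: $300$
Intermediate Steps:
$j = 20$ ($j = 8 + 12 = 20$)
$o{\left(F \right)} = 1$
$C{\left(s \right)} = s^{2} + 13 s$ ($C{\left(s \right)} = \left(s^{2} + 20 s\right) - 7 s = s^{2} + 13 s$)
$C{\left(\left(-5 - 1\right) \left(-2\right) \right)} o{\left(53 \right)} = \left(-5 - 1\right) \left(-2\right) \left(13 + \left(-5 - 1\right) \left(-2\right)\right) 1 = \left(-6\right) \left(-2\right) \left(13 - -12\right) 1 = 12 \left(13 + 12\right) 1 = 12 \cdot 25 \cdot 1 = 300 \cdot 1 = 300$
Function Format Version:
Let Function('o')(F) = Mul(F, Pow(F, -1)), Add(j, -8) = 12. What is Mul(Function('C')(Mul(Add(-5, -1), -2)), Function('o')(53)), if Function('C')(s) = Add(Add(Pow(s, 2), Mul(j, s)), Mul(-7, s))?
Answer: 300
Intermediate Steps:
j = 20 (j = Add(8, 12) = 20)
Function('o')(F) = 1
Function('C')(s) = Add(Pow(s, 2), Mul(13, s)) (Function('C')(s) = Add(Add(Pow(s, 2), Mul(20, s)), Mul(-7, s)) = Add(Pow(s, 2), Mul(13, s)))
Mul(Function('C')(Mul(Add(-5, -1), -2)), Function('o')(53)) = Mul(Mul(Mul(Add(-5, -1), -2), Add(13, Mul(Add(-5, -1), -2))), 1) = Mul(Mul(Mul(-6, -2), Add(13, Mul(-6, -2))), 1) = Mul(Mul(12, Add(13, 12)), 1) = Mul(Mul(12, 25), 1) = Mul(300, 1) = 300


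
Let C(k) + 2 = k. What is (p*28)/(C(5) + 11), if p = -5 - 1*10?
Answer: -30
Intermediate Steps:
C(k) = -2 + k
p = -15 (p = -5 - 10 = -15)
(p*28)/(C(5) + 11) = (-15*28)/((-2 + 5) + 11) = -420/(3 + 11) = -420/14 = -420*1/14 = -30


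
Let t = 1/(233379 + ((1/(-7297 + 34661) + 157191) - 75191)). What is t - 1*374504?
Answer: -3231981113492964/8630030957 ≈ -3.7450e+5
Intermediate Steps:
t = 27364/8630030957 (t = 1/(233379 + ((1/27364 + 157191) - 75191)) = 1/(233379 + (4301374525/27364 - 75191)) = 1/(233379 + 2243848001/27364) = 1/(8630030957/27364) = 27364/8630030957 ≈ 3.1708e-6)
t - 1*374504 = 27364/8630030957 - 1*374504 = 27364/8630030957 - 374504 = -3231981113492964/8630030957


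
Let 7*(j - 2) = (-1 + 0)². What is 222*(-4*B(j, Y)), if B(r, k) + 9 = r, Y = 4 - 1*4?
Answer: 42624/7 ≈ 6089.1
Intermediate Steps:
j = 15/7 (j = 2 + (-1 + 0)²/7 = 2 + (⅐)*(-1)² = 2 + (⅐)*1 = 2 + ⅐ = 15/7 ≈ 2.1429)
Y = 0 (Y = 4 - 4 = 0)
B(r, k) = -9 + r
222*(-4*B(j, Y)) = 222*(-4*(-9 + 15/7)) = 222*(-4*(-48/7)) = 222*(192/7) = 42624/7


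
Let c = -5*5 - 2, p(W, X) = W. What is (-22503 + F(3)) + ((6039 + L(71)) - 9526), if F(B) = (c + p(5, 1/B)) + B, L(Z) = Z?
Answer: -25938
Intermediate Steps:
c = -27 (c = -25 - 2 = -27)
F(B) = -22 + B (F(B) = (-27 + 5) + B = -22 + B)
(-22503 + F(3)) + ((6039 + L(71)) - 9526) = (-22503 + (-22 + 3)) + ((6039 + 71) - 9526) = (-22503 - 19) + (6110 - 9526) = -22522 - 3416 = -25938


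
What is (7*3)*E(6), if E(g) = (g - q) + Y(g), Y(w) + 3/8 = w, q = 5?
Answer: 1113/8 ≈ 139.13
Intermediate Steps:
Y(w) = -3/8 + w
E(g) = -43/8 + 2*g (E(g) = (g - 1*5) + (-3/8 + g) = (g - 5) + (-3/8 + g) = (-5 + g) + (-3/8 + g) = -43/8 + 2*g)
(7*3)*E(6) = (7*3)*(-43/8 + 2*6) = 21*(-43/8 + 12) = 21*(53/8) = 1113/8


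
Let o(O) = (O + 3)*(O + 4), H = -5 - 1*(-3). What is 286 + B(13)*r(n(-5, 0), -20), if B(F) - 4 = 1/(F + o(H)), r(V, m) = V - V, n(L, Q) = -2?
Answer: 286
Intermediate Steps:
r(V, m) = 0
H = -2 (H = -5 + 3 = -2)
o(O) = (3 + O)*(4 + O)
B(F) = 4 + 1/(2 + F) (B(F) = 4 + 1/(F + (12 + (-2)² + 7*(-2))) = 4 + 1/(F + (12 + 4 - 14)) = 4 + 1/(F + 2) = 4 + 1/(2 + F))
286 + B(13)*r(n(-5, 0), -20) = 286 + ((9 + 4*13)/(2 + 13))*0 = 286 + ((9 + 52)/15)*0 = 286 + ((1/15)*61)*0 = 286 + (61/15)*0 = 286 + 0 = 286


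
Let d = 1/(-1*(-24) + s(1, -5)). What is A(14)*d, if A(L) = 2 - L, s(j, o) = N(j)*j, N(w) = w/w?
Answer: -12/25 ≈ -0.48000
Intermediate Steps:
N(w) = 1
s(j, o) = j (s(j, o) = 1*j = j)
d = 1/25 (d = 1/(-1*(-24) + 1) = 1/(24 + 1) = 1/25 ≈ 0.040000)
A(14)*d = (2 - 1*14)*(1/25) = (2 - 14)*(1/25) = -12*1/25 = -12/25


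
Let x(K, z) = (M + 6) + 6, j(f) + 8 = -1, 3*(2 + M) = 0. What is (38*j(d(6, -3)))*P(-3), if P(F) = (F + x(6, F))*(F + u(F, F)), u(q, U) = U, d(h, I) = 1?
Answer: 14364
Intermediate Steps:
M = -2 (M = -2 + (1/3)*0 = -2 + 0 = -2)
j(f) = -9 (j(f) = -8 - 1 = -9)
x(K, z) = 10 (x(K, z) = (-2 + 6) + 6 = 4 + 6 = 10)
P(F) = 2*F*(10 + F) (P(F) = (F + 10)*(F + F) = (10 + F)*(2*F) = 2*F*(10 + F))
(38*j(d(6, -3)))*P(-3) = (38*(-9))*(2*(-3)*(10 - 3)) = -684*(-3)*7 = -342*(-42) = 14364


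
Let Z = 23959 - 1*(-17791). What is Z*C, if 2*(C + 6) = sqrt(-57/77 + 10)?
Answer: -250500 + 20875*sqrt(54901)/77 ≈ -1.8698e+5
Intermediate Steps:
C = -6 + sqrt(54901)/154 (C = -6 + sqrt(-57/77 + 10)/2 = -6 + sqrt(713/77)/2 = -6 + (sqrt(54901)/77)/2 = -6 + sqrt(54901)/154 ≈ -4.4785)
Z = 41750 (Z = 23959 + 17791 = 41750)
Z*C = 41750*(-6 + sqrt(54901)/154) = -250500 + 20875*sqrt(54901)/77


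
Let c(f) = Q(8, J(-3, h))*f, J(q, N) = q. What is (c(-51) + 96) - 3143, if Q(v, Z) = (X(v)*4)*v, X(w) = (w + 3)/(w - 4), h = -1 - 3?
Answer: -7535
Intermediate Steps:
h = -4
X(w) = (3 + w)/(-4 + w)
Q(v, Z) = 4*v*(3 + v)/(-4 + v) (Q(v, Z) = (((3 + v)/(-4 + v))*4)*v = (4*(3 + v)/(-4 + v))*v = 4*v*(3 + v)/(-4 + v))
c(f) = 88*f (c(f) = (4*8*(3 + 8)/(-4 + 8))*f = (4*8*11/4)*f = (4*8*(¼)*11)*f = 88*f)
(c(-51) + 96) - 3143 = (88*(-51) + 96) - 3143 = (-4488 + 96) - 3143 = -4392 - 3143 = -7535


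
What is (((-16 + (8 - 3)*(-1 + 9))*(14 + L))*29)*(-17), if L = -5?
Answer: -106488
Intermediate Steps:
(((-16 + (8 - 3)*(-1 + 9))*(14 + L))*29)*(-17) = (((-16 + (8 - 3)*(-1 + 9))*(14 - 5))*29)*(-17) = (((-16 + 5*8)*9)*29)*(-17) = (((-16 + 40)*9)*29)*(-17) = ((24*9)*29)*(-17) = (216*29)*(-17) = 6264*(-17) = -106488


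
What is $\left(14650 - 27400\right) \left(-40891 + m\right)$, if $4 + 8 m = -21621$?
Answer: $\frac{2223300375}{4} \approx 5.5583 \cdot 10^{8}$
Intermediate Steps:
$m = - \frac{21625}{8}$ ($m = - \frac{1}{2} + \frac{1}{8} \left(-21621\right) = - \frac{1}{2} - \frac{21621}{8} = - \frac{21625}{8} \approx -2703.1$)
$\left(14650 - 27400\right) \left(-40891 + m\right) = \left(14650 - 27400\right) \left(-40891 - \frac{21625}{8}\right) = \left(-12750\right) \left(- \frac{348753}{8}\right) = \frac{2223300375}{4}$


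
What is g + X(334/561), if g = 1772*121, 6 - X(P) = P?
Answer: 120288164/561 ≈ 2.1442e+5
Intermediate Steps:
X(P) = 6 - P
g = 214412
g + X(334/561) = 214412 + (6 - 334/561) = 214412 + 3032/561 = 120288164/561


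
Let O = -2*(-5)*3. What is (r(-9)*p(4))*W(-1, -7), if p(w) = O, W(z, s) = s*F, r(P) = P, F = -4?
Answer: -7560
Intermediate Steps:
O = 30 (O = 10*3 = 30)
W(z, s) = -4*s (W(z, s) = s*(-4) = -4*s)
p(w) = 30
(r(-9)*p(4))*W(-1, -7) = (-9*30)*(-4*(-7)) = -270*28 = -7560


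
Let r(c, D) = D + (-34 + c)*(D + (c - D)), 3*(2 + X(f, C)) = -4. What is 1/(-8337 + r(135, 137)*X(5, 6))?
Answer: -3/162731 ≈ -1.8435e-5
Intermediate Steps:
X(f, C) = -10/3 (X(f, C) = -2 + (⅓)*(-4) = -2 - 4/3 = -10/3)
r(c, D) = D + c*(-34 + c) (r(c, D) = D + (-34 + c)*c = D + c*(-34 + c))
1/(-8337 + r(135, 137)*X(5, 6)) = 1/(-8337 + (137 + 135² - 34*135)*(-10/3)) = 1/(-8337 + (137 + 18225 - 4590)*(-10/3)) = 1/(-8337 + 13772*(-10/3)) = 1/(-8337 - 137720/3) = 1/(-162731/3) = -3/162731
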